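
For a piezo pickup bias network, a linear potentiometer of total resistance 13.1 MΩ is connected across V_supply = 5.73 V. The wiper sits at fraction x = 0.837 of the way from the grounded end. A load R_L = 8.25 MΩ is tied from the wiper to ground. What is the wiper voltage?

V_out ≈ 3.94 V

Split the track: R_lower = x·R_p = 10.96 MΩ, R_upper = (1−x)·R_p = 2.135 MΩ.
Lower segment in parallel with the load: 10.96 ‖ 8.25 = 4.708 MΩ.
Loaded-divider output: V_out = 5.73 × 0.6880 = 3.942 V.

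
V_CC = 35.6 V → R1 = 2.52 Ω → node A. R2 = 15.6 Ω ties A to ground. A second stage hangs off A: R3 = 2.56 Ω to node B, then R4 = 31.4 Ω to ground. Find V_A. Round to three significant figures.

Node A sees R2 in parallel with the series input of stage 2, R3 + R4 = 33.96 Ω.
R2 ‖ (R3+R4) = 10.69 Ω.
So V_A = 35.6 × 0.8092 = 28.81 V.

V_A ≈ 28.8 V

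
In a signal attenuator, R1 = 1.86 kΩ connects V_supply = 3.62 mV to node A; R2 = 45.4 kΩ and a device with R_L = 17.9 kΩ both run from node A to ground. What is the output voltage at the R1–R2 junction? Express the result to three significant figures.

The load sits in parallel with R2, giving an effective lower resistance R2' = R2·R_L/(R2+R_L) = 12.84 kΩ.
Voltage divider with the loaded lower leg: V_out = 3.62 × 12.84/(1.86 + 12.84) = 3.62 × 0.8735 = 3.162 mV.

V_out ≈ 3.16 mV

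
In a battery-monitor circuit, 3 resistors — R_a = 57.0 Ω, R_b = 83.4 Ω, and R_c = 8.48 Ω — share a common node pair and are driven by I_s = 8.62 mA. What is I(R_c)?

I ≈ 6.89 mA

Conductances: ΣG = 1/57.0 + 1/83.4 + 1/8.48 = 0.1475 (1/Ω).
Current divider: I(R_c) = I_s · G_k/ΣG = 8.62 × (0.1179/0.1475) = 8.62 × 0.7997 = 6.894 mA.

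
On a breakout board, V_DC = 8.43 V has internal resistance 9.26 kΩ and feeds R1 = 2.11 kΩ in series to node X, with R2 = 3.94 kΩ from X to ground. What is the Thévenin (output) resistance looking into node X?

R1' = 9.26 + 2.11 = 11.37 kΩ (source resistance + R1).
Looking into X with the source shorted: R_th = R1'·R2/(R1'+R2) = 11.37 × 3.94/15.31 = 2.926 kΩ.

R_th ≈ 2.93 kΩ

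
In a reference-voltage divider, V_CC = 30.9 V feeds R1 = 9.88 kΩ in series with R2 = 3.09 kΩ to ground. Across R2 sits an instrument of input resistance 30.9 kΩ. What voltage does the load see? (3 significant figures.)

V_out ≈ 6.84 V

First combine the lower leg with the load: R2 ‖ R_L = 2.809 kΩ.
Voltage divider with the loaded lower leg: V_out = 30.9 × 2.809/(9.88 + 2.809) = 30.9 × 0.2214 = 6.841 V.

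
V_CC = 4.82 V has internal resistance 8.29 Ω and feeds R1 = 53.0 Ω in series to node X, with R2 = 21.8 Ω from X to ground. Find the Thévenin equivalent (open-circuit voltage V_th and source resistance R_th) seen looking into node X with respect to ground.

V_th ≈ 1.26 V, R_th ≈ 16.1 Ω

R1' = 8.29 + 53.0 = 61.29 Ω (source resistance + R1).
With X open, the divider is unloaded: V_th = 4.82 × 21.8/83.09 = 1.265 V.
With V_CC suppressed (replaced by a short), R_th = R1' ‖ R2 = (61.29 × 21.8)/(61.29 + 21.8) = 16.08 Ω.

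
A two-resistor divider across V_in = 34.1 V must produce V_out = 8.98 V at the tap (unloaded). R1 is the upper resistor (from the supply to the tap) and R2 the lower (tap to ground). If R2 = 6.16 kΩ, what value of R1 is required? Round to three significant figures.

Required fraction k = V_out/V_in = 0.2633.
Rearranging, R1 = R2·(1−k)/k = 6.16 × 2.797 = 17.23 kΩ.

R1 ≈ 17.2 kΩ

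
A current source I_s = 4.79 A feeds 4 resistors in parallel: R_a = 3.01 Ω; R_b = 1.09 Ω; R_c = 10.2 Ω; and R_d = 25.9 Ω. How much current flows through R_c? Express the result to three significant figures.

Total conductance ΣG = 1/3.01 + 1/1.09 + 1/10.2 + 1/25.9 = 1.386 (units of 1/Ω).
By the current-divider rule, I = I_s · G_k/ΣG = 4.79 × 0.07072 = 0.3387 A.

I ≈ 0.339 A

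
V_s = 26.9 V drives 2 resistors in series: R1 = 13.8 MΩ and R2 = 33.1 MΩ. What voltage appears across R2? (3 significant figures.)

V ≈ 19.0 V

Total series resistance ΣR = 13.8 + 33.1 = 46.90 MΩ.
By the voltage-divider rule, V = 26.9 × 33.10/46.90 = 18.98 V.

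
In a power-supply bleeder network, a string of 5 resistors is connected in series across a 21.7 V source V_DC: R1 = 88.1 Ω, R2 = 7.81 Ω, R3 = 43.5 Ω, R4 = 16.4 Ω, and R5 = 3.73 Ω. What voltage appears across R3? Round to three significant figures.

V ≈ 5.92 V

Series total: ΣR = 88.1 + 7.81 + 43.5 + 16.4 + 3.73 = 159.5 Ω.
V = V_DC · R/ΣR = 21.7 × 0.2727 = 5.917 V.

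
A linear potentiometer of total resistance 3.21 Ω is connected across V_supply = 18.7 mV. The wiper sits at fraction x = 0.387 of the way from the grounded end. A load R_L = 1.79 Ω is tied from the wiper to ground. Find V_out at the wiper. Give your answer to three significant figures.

Lower segment x·R_p = 1.242 Ω; upper segment (1−x)·R_p = 1.968 Ω.
Lower segment in parallel with the load: 1.242 ‖ 1.79 = 0.7333 Ω.
Loaded-divider output: V_out = 18.7 × 0.2715 = 5.077 mV.

V_out ≈ 5.08 mV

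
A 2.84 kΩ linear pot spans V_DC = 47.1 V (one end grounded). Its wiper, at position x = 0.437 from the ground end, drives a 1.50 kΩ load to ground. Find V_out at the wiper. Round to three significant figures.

V_out ≈ 14.0 V

Split the track: R_lower = x·R_p = 1.241 kΩ, R_upper = (1−x)·R_p = 1.599 kΩ.
(x·R_p) ‖ R_L = 0.6792 kΩ.
V_out = 47.1 × 0.6792/(1.599 + 0.6792) = 14.04 V.
(Unloaded: V_out = x·V_DC = 20.6 V.)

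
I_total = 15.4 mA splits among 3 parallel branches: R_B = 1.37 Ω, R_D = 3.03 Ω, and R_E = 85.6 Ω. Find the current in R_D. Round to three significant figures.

Conductances: ΣG = 1/1.37 + 1/3.03 + 1/85.6 = 1.072 (1/Ω).
By the current-divider rule, I = I_total · G_k/ΣG = 15.4 × 0.3080 = 4.743 mA.

I ≈ 4.74 mA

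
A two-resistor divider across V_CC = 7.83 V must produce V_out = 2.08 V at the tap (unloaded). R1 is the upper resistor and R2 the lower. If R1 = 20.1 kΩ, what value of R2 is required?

V_out/V_CC = R2/(R1+R2) = 0.2656.
Rearranging, R2 = R1·k/(1−k) = 20.1 × 0.3617 = 7.271 kΩ.

R2 ≈ 7.27 kΩ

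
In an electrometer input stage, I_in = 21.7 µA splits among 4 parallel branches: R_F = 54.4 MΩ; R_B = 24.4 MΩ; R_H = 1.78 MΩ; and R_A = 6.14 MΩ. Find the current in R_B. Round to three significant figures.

Conductances: ΣG = 1/54.4 + 1/24.4 + 1/1.78 + 1/6.14 = 0.7840 (1/MΩ).
By the current-divider rule, I = I_in · G_k/ΣG = 21.7 × 0.05227 = 1.134 µA.

I ≈ 1.13 µA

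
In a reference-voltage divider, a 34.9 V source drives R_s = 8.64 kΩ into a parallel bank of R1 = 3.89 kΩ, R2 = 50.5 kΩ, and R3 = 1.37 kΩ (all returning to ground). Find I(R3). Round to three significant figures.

I ≈ 2.63 mA

Parallel bank: R_p = 1/(1/3.89 + 1/50.5 + 1/1.37) = 0.9932 kΩ.
Node voltage V_A = V_in · R_p/(R_s + R_p) = 34.9 × 0.1031 = 3.598 V.
Branch current I = V_A/R3 = 3.598/1.37 = 2.627 mA.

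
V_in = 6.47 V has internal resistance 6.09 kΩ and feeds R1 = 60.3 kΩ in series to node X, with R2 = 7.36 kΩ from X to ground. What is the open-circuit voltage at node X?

R1' = 6.09 + 60.3 = 66.39 kΩ (source resistance + R1).
With X open, the divider is unloaded: V_th = 6.47 × 7.36/73.75 = 0.6457 V.

V_th ≈ 0.646 V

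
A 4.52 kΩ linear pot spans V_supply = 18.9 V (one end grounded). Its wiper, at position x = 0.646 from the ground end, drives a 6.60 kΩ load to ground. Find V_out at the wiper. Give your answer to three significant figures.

Lower segment x·R_p = 2.920 kΩ; upper segment (1−x)·R_p = 1.600 kΩ.
(x·R_p) ‖ R_L = 2.024 kΩ.
V_out = 18.9 × 2.024/(1.600 + 2.024) = 10.56 V.

V_out ≈ 10.6 V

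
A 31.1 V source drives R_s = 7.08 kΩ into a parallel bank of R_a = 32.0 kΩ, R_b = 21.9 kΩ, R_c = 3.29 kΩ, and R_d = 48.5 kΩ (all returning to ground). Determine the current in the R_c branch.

Parallel bank: R_p = 1/(1/32.0 + 1/21.9 + 1/3.29 + 1/48.5) = 2.491 kΩ.
V_A = 31.1 × 2.491/9.571 = 8.094 V.
Branch current I = V_A/R_c = 8.094/3.29 = 2.460 mA.

I ≈ 2.46 mA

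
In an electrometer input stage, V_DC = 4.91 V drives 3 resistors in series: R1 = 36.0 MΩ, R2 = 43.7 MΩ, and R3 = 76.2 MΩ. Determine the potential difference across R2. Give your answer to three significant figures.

Total series resistance ΣR = 36.0 + 43.7 + 76.2 = 155.9 MΩ.
V = V_DC · R/ΣR = 4.91 × 0.2803 = 1.376 V.

V ≈ 1.38 V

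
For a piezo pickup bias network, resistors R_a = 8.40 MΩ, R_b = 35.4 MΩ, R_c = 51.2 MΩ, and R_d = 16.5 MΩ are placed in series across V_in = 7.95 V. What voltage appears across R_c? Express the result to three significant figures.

Total series resistance ΣR = 8.40 + 35.4 + 51.2 + 16.5 = 111.5 MΩ.
By the voltage-divider rule, V = 7.95 × 51.20/111.5 = 3.651 V.

V ≈ 3.65 V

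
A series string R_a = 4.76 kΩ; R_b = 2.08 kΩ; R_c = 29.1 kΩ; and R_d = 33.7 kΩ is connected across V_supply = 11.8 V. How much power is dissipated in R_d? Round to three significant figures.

The common current is I = 11.8/69.64 = 0.1694 mA.
V(R_d) = I·R = 5.710 V; P = V·I = 5.710 × 0.1694 = 0.9676 mW.

P ≈ 0.968 mW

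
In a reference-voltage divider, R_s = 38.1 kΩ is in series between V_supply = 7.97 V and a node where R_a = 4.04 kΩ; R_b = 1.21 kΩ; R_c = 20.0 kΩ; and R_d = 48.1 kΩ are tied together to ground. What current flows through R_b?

I ≈ 0.148 mA

Combine the parallel branches: R_p = (1/4.04 + 1/1.21 + 1/20.0 + 1/48.1)⁻¹ = 0.8735 kΩ.
V_A = 7.97 × 0.8735/38.97 = 0.1786 V.
I(R_b) = V_A / R_b = 0.1786/1.21 = 0.1476 mA.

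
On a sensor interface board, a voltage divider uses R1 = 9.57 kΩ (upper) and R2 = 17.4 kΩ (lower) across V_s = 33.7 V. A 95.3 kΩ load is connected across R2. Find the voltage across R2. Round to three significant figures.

V_out ≈ 20.4 V

The load sits in parallel with R2, giving an effective lower resistance R2' = R2·R_L/(R2+R_L) = 14.71 kΩ.
Now apply the divider: V_out = 33.7 × 0.6059 = 20.42 V.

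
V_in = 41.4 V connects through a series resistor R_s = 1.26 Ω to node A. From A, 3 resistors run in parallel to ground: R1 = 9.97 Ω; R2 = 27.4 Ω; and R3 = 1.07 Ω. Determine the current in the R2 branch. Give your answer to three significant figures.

Parallel bank: R_p = 1/(1/9.97 + 1/27.4 + 1/1.07) = 0.9334 Ω.
V_A by voltage divider: V_A = 41.4 × 0.9334/(1.26 + 0.9334) = 17.62 V.
Branch current I = V_A/R2 = 17.62/27.4 = 0.6430 A.
(Check via current divider: I_total = 18.87 A; share G_k/ΣG = 0.03406 → same result.)

I ≈ 0.643 A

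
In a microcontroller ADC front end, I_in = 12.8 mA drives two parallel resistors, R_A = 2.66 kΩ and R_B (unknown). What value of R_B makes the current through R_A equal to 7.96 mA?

R_B ≈ 4.37 kΩ

The fraction through R_A equals R_B/(R_A+R_B).
With f = 0.6219, R_B = R_A · f/(1−f) = 2.66 × 1.645 = 4.375 kΩ.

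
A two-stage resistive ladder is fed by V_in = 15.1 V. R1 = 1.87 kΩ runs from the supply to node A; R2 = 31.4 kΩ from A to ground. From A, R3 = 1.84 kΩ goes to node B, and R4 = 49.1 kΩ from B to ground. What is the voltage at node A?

Node A sees R2 in parallel with the series input of stage 2, R3 + R4 = 50.94 kΩ.
Effective lower resistance at A: R2 ‖ 50.94 = 19.43 kΩ.
V_A = 15.1 × 19.43/(1.87 + 19.43) = 13.77 V.

V_A ≈ 13.8 V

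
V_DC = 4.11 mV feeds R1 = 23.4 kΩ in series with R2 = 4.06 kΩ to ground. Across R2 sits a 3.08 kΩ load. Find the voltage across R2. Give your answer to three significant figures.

First combine the lower leg with the load: R2 ‖ R_L = 1.751 kΩ.
Now apply the divider: V_out = 4.11 × 0.06963 = 0.2862 mV.
(Unloaded it would be 0.608 mV; the load pulls it down.)

V_out ≈ 0.286 mV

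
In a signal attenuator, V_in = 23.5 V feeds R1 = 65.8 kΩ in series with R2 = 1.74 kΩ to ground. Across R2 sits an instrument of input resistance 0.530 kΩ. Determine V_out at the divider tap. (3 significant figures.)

V_out ≈ 0.144 V

R2 ‖ R_L = (1.74 × 0.530)/(1.74 + 0.530) = 0.4063 kΩ.
Then V_out = V_in · R2'/(R1 + R2') = 23.5 × 0.4063/66.21 = 0.1442 V.
(Unloaded it would be 0.605 V; the load pulls it down.)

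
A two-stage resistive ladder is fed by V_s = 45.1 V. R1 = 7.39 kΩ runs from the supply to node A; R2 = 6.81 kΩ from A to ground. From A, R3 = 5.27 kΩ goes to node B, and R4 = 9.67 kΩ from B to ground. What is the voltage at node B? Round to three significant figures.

V_B ≈ 11.3 V

Node A sees R2 in parallel with the series input of stage 2, R3 + R4 = 14.94 kΩ.
Effective lower resistance at A: R2 ‖ 14.94 = 4.678 kΩ.
So V_A = 45.1 × 0.3876 = 17.48 V.
V_B = V_A × 0.6473 = 11.32 V.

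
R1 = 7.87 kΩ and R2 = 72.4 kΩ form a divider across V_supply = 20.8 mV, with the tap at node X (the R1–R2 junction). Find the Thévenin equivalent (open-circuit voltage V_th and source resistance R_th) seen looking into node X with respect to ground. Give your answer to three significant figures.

With X open, the divider is unloaded: V_th = 20.8 × 72.4/80.27 = 18.76 mV.
Zeroing V_supply shorts the top of R1 to ground, so R_th = R1 ‖ R2 = 7.098 kΩ.

V_th ≈ 18.8 mV, R_th ≈ 7.10 kΩ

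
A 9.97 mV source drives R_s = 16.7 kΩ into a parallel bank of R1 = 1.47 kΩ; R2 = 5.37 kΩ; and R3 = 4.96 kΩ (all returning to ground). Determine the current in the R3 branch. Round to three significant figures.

I ≈ 0.107 µA

Parallel bank: R_p = 1/(1/1.47 + 1/5.37 + 1/4.96) = 0.9362 kΩ.
V_A = 9.97 × 0.9362/17.64 = 0.5293 mV.
Branch current I = V_A/R3 = 0.5293/4.96 = 0.1067 µA.
(Check via current divider: I_total = 0.5653 µA; share G_k/ΣG = 0.1888 → same result.)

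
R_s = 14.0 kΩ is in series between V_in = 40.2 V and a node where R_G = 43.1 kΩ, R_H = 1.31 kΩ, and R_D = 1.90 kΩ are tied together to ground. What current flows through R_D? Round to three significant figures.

I ≈ 1.09 mA

Equivalent of the parallel group: R_p = 0.7617 kΩ.
V_A by voltage divider: V_A = 40.2 × 0.7617/(14.0 + 0.7617) = 2.074 V.
Branch current I = V_A/R_D = 2.074/1.90 = 1.092 mA.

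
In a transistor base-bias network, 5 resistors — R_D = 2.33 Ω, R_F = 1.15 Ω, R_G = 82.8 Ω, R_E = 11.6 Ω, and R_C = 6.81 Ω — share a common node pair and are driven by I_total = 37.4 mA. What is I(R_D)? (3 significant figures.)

I ≈ 10.4 mA

Total conductance ΣG = 1/2.33 + 1/1.15 + 1/82.8 + 1/11.6 + 1/6.81 = 1.544 (units of 1/Ω).
Current divider: I(R_D) = I_total · G_k/ΣG = 37.4 × (0.4292/1.544) = 37.4 × 0.2780 = 10.40 mA.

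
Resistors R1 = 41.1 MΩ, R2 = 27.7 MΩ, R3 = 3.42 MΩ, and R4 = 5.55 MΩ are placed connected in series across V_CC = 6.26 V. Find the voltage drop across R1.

Total series resistance ΣR = 41.1 + 27.7 + 3.42 + 5.55 = 77.77 MΩ.
Voltage divider: V = V_CC · (41.10 / 77.77) = 6.26 × 0.5285 = 3.308 V.

V ≈ 3.31 V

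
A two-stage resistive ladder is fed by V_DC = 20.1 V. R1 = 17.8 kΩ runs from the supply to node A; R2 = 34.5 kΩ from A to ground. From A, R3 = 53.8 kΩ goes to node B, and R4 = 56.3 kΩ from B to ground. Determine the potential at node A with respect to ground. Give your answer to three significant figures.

Node A sees R2 in parallel with the series input of stage 2, R3 + R4 = 110.1 kΩ.
Effective lower resistance at A: R2 ‖ 110.1 = 26.27 kΩ.
First divider: V_A = V_DC · 26.27/(17.8 + 26.27) = 11.98 V.

V_A ≈ 12.0 V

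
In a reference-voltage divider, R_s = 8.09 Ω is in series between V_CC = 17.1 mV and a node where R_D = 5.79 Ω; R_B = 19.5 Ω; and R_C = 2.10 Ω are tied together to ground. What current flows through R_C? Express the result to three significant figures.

Equivalent of the parallel group: R_p = 1.428 Ω.
V_A = 17.1 × 1.428/9.518 = 2.566 mV.
I(R_C) = V_A / R_C = 2.566/2.10 = 1.222 mA.
(Equivalently: I_total = 1.797 mA, then current-divider fraction G_k/ΣG = 0.6801.)

I ≈ 1.22 mA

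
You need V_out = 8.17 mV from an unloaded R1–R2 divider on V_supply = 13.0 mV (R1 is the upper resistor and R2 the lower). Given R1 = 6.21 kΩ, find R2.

R2 ≈ 10.5 kΩ

Required fraction k = V_out/V_supply = 0.6285.
R2 = R1 · 0.6285/(1 − 0.6285) = 10.50 kΩ.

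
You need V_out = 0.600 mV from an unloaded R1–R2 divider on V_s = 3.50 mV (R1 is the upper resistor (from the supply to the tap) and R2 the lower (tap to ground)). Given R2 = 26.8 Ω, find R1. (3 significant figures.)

R1 ≈ 130 Ω

V_out/V_s = R2/(R1+R2) = 0.1714.
R1 = R2·(1/k − 1) = 26.8 × 4.833 = 129.5 Ω.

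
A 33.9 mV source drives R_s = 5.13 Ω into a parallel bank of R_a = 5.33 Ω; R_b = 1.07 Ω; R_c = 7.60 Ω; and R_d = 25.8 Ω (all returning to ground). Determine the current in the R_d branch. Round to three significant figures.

Equivalent of the parallel group: R_p = 0.7737 Ω.
V_A by voltage divider: V_A = 33.9 × 0.7737/(5.13 + 0.7737) = 4.443 mV.
Branch current I = V_A/R_d = 4.443/25.8 = 0.1722 mA.

I ≈ 0.172 mA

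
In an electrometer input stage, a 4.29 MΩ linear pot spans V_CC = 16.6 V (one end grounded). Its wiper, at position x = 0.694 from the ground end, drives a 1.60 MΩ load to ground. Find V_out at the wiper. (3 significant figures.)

Lower segment x·R_p = 2.977 MΩ; upper segment (1−x)·R_p = 1.313 MΩ.
Lower segment in parallel with the load: 2.977 ‖ 1.60 = 1.041 MΩ.
Then V_out = V_CC · 1.041/(1.313 + 1.041) = 7.341 V.

V_out ≈ 7.34 V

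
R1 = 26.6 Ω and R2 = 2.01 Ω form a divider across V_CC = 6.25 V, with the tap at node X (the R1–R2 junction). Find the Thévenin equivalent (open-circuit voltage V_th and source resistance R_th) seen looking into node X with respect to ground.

V_th ≈ 0.439 V, R_th ≈ 1.87 Ω

V_th is the unloaded tap voltage: V_CC · R2/(R1+R2) = 6.25 × 0.07026 = 0.4391 V.
Looking into X with the source shorted: R_th = R1·R2/(R1+R2) = 26.60 × 2.01/28.61 = 1.869 Ω.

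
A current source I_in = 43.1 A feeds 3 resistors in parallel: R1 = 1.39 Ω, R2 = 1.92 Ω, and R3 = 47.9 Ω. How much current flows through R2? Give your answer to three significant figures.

I ≈ 17.8 A

ΣG = 1/1.39 + 1/1.92 + 1/47.9 = 1.261.
Current divider: I(R2) = I_in · G_k/ΣG = 43.1 × (0.5208/1.261) = 43.1 × 0.4130 = 17.80 A.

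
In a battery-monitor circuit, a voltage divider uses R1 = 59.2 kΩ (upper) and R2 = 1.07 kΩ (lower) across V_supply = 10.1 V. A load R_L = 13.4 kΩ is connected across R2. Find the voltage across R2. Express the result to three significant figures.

V_out ≈ 0.166 V

The load sits in parallel with R2, giving an effective lower resistance R2' = R2·R_L/(R2+R_L) = 0.9909 kΩ.
Then V_out = V_supply · R2'/(R1 + R2') = 10.1 × 0.9909/60.19 = 0.1663 V.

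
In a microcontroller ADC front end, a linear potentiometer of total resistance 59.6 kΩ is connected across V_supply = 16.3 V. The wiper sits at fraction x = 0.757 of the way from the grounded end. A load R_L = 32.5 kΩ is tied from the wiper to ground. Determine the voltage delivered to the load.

The pot divides into 14.48 kΩ above the wiper and 45.12 kΩ below.
(x·R_p) ‖ R_L = 18.89 kΩ.
V_out = 16.3 × 18.89/(14.48 + 18.89) = 9.227 V.

V_out ≈ 9.23 V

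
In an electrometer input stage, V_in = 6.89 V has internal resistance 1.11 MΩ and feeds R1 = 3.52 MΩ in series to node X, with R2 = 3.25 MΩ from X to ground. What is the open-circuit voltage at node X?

V_th ≈ 2.84 V

R1' = 1.11 + 3.52 = 4.630 MΩ (source resistance + R1).
V_th is the unloaded tap voltage: V_in · R2/(R1'+R2) = 6.89 × 0.4124 = 2.842 V.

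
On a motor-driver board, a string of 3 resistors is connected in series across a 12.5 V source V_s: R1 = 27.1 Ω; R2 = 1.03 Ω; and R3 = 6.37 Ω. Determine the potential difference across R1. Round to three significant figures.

V ≈ 9.82 V

ΣR = 27.1 + 1.03 + 6.37 = 34.50 Ω.
Voltage divider: V = V_s · (27.10 / 34.50) = 12.5 × 0.7855 = 9.819 V.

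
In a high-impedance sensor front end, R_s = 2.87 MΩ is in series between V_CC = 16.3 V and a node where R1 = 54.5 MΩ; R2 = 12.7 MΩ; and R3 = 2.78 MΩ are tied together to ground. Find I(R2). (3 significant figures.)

Parallel bank: R_p = 1/(1/54.5 + 1/12.7 + 1/2.78) = 2.189 MΩ.
V_A by voltage divider: V_A = 16.3 × 2.189/(2.87 + 2.189) = 7.053 V.
Branch current I = V_A/R2 = 7.053/12.7 = 0.5554 µA.
(Equivalently: I_total = 3.222 µA, then current-divider fraction G_k/ΣG = 0.1724.)

I ≈ 0.555 µA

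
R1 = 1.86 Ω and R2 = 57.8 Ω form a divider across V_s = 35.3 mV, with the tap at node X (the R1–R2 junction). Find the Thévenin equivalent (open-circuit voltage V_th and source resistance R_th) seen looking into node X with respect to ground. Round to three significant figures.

V_th is the unloaded tap voltage: V_s · R2/(R1+R2) = 35.3 × 0.9688 = 34.20 mV.
Looking into X with the source shorted: R_th = R1·R2/(R1+R2) = 1.860 × 57.8/59.66 = 1.802 Ω.

V_th ≈ 34.2 mV, R_th ≈ 1.80 Ω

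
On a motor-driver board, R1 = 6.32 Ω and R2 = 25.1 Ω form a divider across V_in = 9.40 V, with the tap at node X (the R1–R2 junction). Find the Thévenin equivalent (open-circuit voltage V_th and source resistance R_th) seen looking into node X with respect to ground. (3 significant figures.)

V_th ≈ 7.51 V, R_th ≈ 5.05 Ω

With X open, the divider is unloaded: V_th = 9.40 × 25.1/31.42 = 7.509 V.
Zeroing V_in shorts the top of R1 to ground, so R_th = R1 ‖ R2 = 5.049 Ω.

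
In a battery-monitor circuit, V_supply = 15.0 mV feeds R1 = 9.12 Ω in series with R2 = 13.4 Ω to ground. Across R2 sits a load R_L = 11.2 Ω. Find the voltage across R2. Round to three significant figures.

The load sits in parallel with R2, giving an effective lower resistance R2' = R2·R_L/(R2+R_L) = 6.101 Ω.
Then V_out = V_supply · R2'/(R1 + R2') = 15.0 × 6.101/15.22 = 6.012 mV.

V_out ≈ 6.01 mV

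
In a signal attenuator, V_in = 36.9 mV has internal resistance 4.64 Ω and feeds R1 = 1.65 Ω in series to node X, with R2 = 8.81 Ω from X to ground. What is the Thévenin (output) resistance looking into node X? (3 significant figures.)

R1' = 4.64 + 1.65 = 6.290 Ω (source resistance + R1).
Looking into X with the source shorted: R_th = R1'·R2/(R1'+R2) = 6.290 × 8.81/15.10 = 3.670 Ω.

R_th ≈ 3.67 Ω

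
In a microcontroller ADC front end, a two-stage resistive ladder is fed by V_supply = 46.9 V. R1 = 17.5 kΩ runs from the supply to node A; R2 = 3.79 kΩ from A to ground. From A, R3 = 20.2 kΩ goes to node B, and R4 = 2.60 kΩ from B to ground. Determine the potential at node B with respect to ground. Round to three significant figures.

Looking into the second stage from A: R3 + R4 = 22.80 kΩ appears in parallel with R2.
Effective lower resistance at A: R2 ‖ 22.80 = 3.250 kΩ.
So V_A = 46.9 × 0.1566 = 7.345 V.
Then the unloaded second divider: V_B = V_A × R4/(R3+R4) = 7.345 × 0.1140 = 0.8376 V.

V_B ≈ 0.838 V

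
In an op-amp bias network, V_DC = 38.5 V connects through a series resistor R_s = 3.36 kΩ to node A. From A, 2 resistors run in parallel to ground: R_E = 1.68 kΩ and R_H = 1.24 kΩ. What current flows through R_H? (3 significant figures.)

I ≈ 5.44 mA

Equivalent of the parallel group: R_p = 0.7134 kΩ.
V_A = 38.5 × 0.7134/4.073 = 6.743 V.
Branch current I = V_A/R_H = 6.743/1.24 = 5.438 mA.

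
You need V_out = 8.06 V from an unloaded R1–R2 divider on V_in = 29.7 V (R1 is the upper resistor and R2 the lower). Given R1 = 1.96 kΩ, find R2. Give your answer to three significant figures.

Required fraction k = V_out/V_in = 0.2714.
R2 = R1 · 0.2714/(1 − 0.2714) = 0.7300 kΩ.

R2 ≈ 0.730 kΩ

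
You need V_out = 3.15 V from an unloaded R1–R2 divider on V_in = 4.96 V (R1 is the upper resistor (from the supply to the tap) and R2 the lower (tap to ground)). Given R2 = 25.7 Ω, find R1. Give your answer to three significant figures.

R1 ≈ 14.8 Ω

Required fraction k = V_out/V_in = 0.6351.
So R1 = R2 · (V_in/V_out − 1) = 25.7 × (4.96/3.15 − 1) = 25.7 × 0.5746 = 14.77 Ω.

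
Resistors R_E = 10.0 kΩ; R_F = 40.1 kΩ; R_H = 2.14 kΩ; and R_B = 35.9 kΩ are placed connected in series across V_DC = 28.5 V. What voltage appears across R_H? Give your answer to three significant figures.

V ≈ 0.692 V

Series total: ΣR = 10.0 + 40.1 + 2.14 + 35.9 = 88.14 kΩ.
V = V_DC · R/ΣR = 28.5 × 0.02428 = 0.6920 V.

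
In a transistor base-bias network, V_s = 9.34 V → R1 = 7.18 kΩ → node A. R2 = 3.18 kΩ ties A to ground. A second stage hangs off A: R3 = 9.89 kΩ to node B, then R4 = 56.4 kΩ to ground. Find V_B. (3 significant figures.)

V_B ≈ 2.36 V

Looking into the second stage from A: R3 + R4 = 66.29 kΩ appears in parallel with R2.
Effective lower resistance at A: R2 ‖ 66.29 = 3.034 kΩ.
V_A = 9.34 × 3.034/(7.18 + 3.034) = 2.775 V.
Then the unloaded second divider: V_B = V_A × R4/(R3+R4) = 2.775 × 0.8508 = 2.361 V.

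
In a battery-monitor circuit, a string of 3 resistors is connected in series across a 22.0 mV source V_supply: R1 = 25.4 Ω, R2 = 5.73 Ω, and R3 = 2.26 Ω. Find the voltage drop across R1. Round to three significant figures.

V ≈ 16.7 mV

Total series resistance ΣR = 25.4 + 5.73 + 2.26 = 33.39 Ω.
By the voltage-divider rule, V = 22.0 × 25.40/33.39 = 16.74 mV.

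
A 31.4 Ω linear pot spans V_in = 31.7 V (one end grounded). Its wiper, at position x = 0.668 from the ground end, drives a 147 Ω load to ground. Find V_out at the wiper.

V_out ≈ 20.2 V

Split the track: R_lower = x·R_p = 20.98 Ω, R_upper = (1−x)·R_p = 10.42 Ω.
Lower segment in parallel with the load: 20.98 ‖ 147 = 18.36 Ω.
Loaded-divider output: V_out = 31.7 × 0.6378 = 20.22 V.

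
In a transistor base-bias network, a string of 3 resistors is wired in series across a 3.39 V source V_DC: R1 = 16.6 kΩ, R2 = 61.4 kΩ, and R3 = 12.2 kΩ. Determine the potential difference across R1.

V ≈ 0.624 V

Total series resistance ΣR = 16.6 + 61.4 + 12.2 = 90.20 kΩ.
By the voltage-divider rule, V = 3.39 × 16.60/90.20 = 0.6239 V.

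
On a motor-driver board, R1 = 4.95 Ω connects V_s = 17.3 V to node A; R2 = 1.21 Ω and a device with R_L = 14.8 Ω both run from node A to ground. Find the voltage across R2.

V_out ≈ 3.19 V

The load sits in parallel with R2, giving an effective lower resistance R2' = R2·R_L/(R2+R_L) = 1.119 Ω.
Then V_out = V_s · R2'/(R1 + R2') = 17.3 × 1.119/6.069 = 3.189 V.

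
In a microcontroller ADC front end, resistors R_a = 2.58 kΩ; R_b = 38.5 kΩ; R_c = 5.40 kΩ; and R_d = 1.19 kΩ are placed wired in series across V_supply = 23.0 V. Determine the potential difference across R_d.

Total series resistance ΣR = 2.58 + 38.5 + 5.40 + 1.19 = 47.67 kΩ.
V = V_supply · R/ΣR = 23.0 × 0.02496 = 0.5742 V.

V ≈ 0.574 V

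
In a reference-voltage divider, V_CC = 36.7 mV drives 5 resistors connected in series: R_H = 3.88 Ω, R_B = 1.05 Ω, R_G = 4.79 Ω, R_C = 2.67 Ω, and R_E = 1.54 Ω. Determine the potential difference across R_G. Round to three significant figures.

Series total: ΣR = 3.88 + 1.05 + 4.79 + 2.67 + 1.54 = 13.93 Ω.
Voltage divider: V = V_CC · (4.790 / 13.93) = 36.7 × 0.3439 = 12.62 mV.

V ≈ 12.6 mV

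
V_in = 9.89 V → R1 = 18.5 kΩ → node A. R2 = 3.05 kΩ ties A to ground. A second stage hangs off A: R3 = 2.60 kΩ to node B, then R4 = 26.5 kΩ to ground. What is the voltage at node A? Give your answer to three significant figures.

V_A ≈ 1.28 V

Looking into the second stage from A: R3 + R4 = 29.10 kΩ appears in parallel with R2.
R2 ‖ (R3+R4) = 2.761 kΩ.
V_A = 9.89 × 2.761/(18.5 + 2.761) = 1.284 V.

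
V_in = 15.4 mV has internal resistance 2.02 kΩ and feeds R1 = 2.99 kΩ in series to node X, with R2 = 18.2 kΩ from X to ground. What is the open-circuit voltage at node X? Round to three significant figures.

V_th ≈ 12.1 mV

R1' = 2.02 + 2.99 = 5.010 kΩ (source resistance + R1).
Open-circuit (no load on X): V_th = V_in · R2/(R1' + R2) = 15.4 × 18.2/(5.010 + 18.2) = 12.08 mV.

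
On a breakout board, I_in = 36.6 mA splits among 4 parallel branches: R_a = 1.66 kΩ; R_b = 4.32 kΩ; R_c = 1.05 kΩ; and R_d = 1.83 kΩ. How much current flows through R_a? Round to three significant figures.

Conductances: ΣG = 1/1.66 + 1/4.32 + 1/1.05 + 1/1.83 = 2.333 (1/kΩ).
R_a takes the fraction G_k/ΣG = 0.6024/2.333 = 0.2582, so I = 36.6 × 0.2582 = 9.452 mA.

I ≈ 9.45 mA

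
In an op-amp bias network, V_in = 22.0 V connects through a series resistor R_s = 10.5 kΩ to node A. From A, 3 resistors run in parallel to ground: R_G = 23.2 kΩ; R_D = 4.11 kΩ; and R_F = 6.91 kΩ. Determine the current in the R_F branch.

Equivalent of the parallel group: R_p = 2.319 kΩ.
V_A by voltage divider: V_A = 22.0 × 2.319/(10.5 + 2.319) = 3.981 V.
Branch current I = V_A/R_F = 3.981/6.91 = 0.5761 mA.
(Check via current divider: I_total = 1.716 mA; share G_k/ΣG = 0.3357 → same result.)

I ≈ 0.576 mA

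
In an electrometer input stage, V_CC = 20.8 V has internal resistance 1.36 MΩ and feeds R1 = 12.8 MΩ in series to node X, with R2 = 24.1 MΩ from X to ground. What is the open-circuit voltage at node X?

R1' = 1.36 + 12.8 = 14.16 MΩ (source resistance + R1).
Open-circuit (no load on X): V_th = V_CC · R2/(R1' + R2) = 20.8 × 24.1/(14.16 + 24.1) = 13.10 V.

V_th ≈ 13.1 V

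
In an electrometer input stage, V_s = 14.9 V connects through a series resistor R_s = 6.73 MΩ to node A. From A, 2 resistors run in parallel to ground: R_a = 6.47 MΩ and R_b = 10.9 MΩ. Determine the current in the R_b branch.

I ≈ 0.514 µA

Combine the parallel branches: R_p = (1/6.47 + 1/10.9)⁻¹ = 4.060 MΩ.
V_A by voltage divider: V_A = 14.9 × 4.060/(6.73 + 4.060) = 5.607 V.
Branch current I = V_A/R_b = 5.607/10.9 = 0.5144 µA.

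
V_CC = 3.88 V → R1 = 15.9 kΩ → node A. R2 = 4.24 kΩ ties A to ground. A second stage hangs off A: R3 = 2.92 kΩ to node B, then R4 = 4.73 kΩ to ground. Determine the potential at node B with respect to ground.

The second stage (R3 + R4 = 7.650 kΩ) loads node A in parallel with R2.
R2 ‖ (R3+R4) = 2.728 kΩ.
So V_A = 3.88 × 0.1464 = 0.5682 V.
Then the unloaded second divider: V_B = V_A × R4/(R3+R4) = 0.5682 × 0.6183 = 0.3513 V.

V_B ≈ 0.351 V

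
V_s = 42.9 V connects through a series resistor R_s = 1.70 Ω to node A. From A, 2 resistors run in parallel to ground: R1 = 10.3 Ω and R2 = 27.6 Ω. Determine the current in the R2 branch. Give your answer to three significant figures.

Equivalent of the parallel group: R_p = 7.501 Ω.
Node voltage V_A = V_s · R_p/(R_s + R_p) = 42.9 × 0.8152 = 34.97 V.
Branch current I = V_A/R2 = 34.97/27.6 = 1.267 A.
(Check via current divider: I_total = 4.663 A; share G_k/ΣG = 0.2718 → same result.)

I ≈ 1.27 A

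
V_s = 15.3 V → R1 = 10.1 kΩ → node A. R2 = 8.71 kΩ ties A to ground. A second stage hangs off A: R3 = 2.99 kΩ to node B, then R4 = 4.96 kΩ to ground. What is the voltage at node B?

V_B ≈ 2.78 V

Node A sees R2 in parallel with the series input of stage 2, R3 + R4 = 7.950 kΩ.
R2 ‖ (R3+R4) = 4.156 kΩ.
V_A = 15.3 × 4.156/(10.1 + 4.156) = 4.461 V.
Stage 2 is unloaded, so V_B = V_A · R4/(R3+R4) = 4.461 × 4.96/7.950 = 2.783 V.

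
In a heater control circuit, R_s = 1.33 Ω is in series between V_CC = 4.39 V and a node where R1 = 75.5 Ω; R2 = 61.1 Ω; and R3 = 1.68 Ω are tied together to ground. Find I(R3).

I ≈ 1.43 A

Equivalent of the parallel group: R_p = 1.600 Ω.
V_A by voltage divider: V_A = 4.39 × 1.600/(1.33 + 1.600) = 2.398 V.
I(R3) = V_A / R3 = 2.398/1.68 = 1.427 A.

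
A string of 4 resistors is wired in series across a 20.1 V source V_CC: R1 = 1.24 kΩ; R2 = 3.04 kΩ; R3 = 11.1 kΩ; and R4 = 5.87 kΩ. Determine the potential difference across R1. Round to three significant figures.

Series total: ΣR = 1.24 + 3.04 + 11.1 + 5.87 = 21.25 kΩ.
By the voltage-divider rule, V = 20.1 × 1.240/21.25 = 1.173 V.

V ≈ 1.17 V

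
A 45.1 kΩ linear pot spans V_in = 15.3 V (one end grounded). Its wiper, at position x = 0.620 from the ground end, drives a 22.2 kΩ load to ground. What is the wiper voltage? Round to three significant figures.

V_out ≈ 6.42 V

Split the track: R_lower = x·R_p = 27.96 kΩ, R_upper = (1−x)·R_p = 17.14 kΩ.
(x·R_p) ‖ R_L = 12.38 kΩ.
Loaded-divider output: V_out = 15.3 × 0.4193 = 6.415 V.
(Unloaded: V_out = x·V_in = 9.49 V.)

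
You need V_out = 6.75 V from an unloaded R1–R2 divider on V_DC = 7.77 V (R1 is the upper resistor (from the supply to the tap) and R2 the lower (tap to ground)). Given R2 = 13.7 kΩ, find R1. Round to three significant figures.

R1 ≈ 2.07 kΩ

V_out/V_DC = R2/(R1+R2) = 0.8687.
Rearranging, R1 = R2·(1−k)/k = 13.7 × 0.1511 = 2.070 kΩ.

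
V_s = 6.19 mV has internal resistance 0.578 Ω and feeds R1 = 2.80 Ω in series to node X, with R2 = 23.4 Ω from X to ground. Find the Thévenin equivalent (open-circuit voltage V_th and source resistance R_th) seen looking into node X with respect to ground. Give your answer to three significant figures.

V_th ≈ 5.41 mV, R_th ≈ 2.95 Ω

R1' = 0.578 + 2.80 = 3.378 Ω (source resistance + R1).
V_th is the unloaded tap voltage: V_s · R2/(R1'+R2) = 6.19 × 0.8739 = 5.409 mV.
Looking into X with the source shorted: R_th = R1'·R2/(R1'+R2) = 3.378 × 23.4/26.78 = 2.952 Ω.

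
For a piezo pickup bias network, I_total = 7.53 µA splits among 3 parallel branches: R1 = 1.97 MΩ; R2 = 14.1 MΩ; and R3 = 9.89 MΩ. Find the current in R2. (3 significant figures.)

Total conductance ΣG = 1/1.97 + 1/14.1 + 1/9.89 = 0.6796 (units of 1/MΩ).
By the current-divider rule, I = I_total · G_k/ΣG = 7.53 × 0.1044 = 0.7858 µA.

I ≈ 0.786 µA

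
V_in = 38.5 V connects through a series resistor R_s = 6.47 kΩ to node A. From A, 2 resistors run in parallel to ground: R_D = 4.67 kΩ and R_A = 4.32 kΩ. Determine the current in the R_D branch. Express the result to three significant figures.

I ≈ 2.12 mA

Equivalent of the parallel group: R_p = 2.244 kΩ.
V_A = 38.5 × 2.244/8.714 = 9.915 V.
I(R_D) = V_A / R_D = 9.915/4.67 = 2.123 mA.
(Check via current divider: I_total = 4.418 mA; share G_k/ΣG = 0.4805 → same result.)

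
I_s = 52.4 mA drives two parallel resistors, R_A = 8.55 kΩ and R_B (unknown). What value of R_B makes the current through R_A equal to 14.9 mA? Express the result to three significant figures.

In a two-way split, I_A/I_s = R_B/(R_A + R_B).
14.9/52.4 = R_B/(R_A + R_B) → R_B = R_A · (0.2844)/(1 − 0.2844) = 8.55 × 0.3973 = 3.397 kΩ.

R_B ≈ 3.40 kΩ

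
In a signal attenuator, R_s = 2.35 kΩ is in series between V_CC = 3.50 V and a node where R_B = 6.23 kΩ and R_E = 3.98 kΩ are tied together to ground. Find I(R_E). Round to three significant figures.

Parallel bank: R_p = 1/(1/6.23 + 1/3.98) = 2.429 kΩ.
V_A = 3.50 × 2.429/4.779 = 1.779 V.
I(R_E) = V_A / R_E = 1.779/3.98 = 0.4469 mA.

I ≈ 0.447 mA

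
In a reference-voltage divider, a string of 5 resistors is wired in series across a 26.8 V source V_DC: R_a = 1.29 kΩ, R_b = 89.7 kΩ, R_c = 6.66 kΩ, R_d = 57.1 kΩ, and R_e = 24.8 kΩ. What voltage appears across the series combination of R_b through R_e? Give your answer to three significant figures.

V ≈ 26.6 V

Total series resistance ΣR = 1.29 + 89.7 + 6.66 + 57.1 + 24.8 = 179.6 kΩ.
R_{R_b..R_e} = 89.7 + 6.66 + 57.1 + 24.8 = 178.3 kΩ.
By the voltage-divider rule, V = 26.8 × 178.3/179.6 = 26.61 V.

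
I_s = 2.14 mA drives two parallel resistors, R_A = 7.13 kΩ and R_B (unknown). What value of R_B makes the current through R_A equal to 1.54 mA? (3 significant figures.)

R_B ≈ 18.3 kΩ

Two-branch current divider: I_A = I_s · R_B/(R_A + R_B).
With f = 0.7196, R_B = R_A · f/(1−f) = 7.13 × 2.567 = 18.30 kΩ.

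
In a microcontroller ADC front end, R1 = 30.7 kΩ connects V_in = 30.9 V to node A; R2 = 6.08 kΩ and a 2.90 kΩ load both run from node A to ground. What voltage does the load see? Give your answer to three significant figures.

V_out ≈ 1.86 V

First combine the lower leg with the load: R2 ‖ R_L = 1.963 kΩ.
Voltage divider with the loaded lower leg: V_out = 30.9 × 1.963/(30.7 + 1.963) = 30.9 × 0.06011 = 1.857 V.
(Unloaded it would be 5.11 V; the load pulls it down.)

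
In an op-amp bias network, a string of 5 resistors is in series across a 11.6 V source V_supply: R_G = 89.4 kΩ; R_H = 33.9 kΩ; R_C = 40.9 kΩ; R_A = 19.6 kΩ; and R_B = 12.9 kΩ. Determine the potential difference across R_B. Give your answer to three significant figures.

Total series resistance ΣR = 89.4 + 33.9 + 40.9 + 19.6 + 12.9 = 196.7 kΩ.
By the voltage-divider rule, V = 11.6 × 12.90/196.7 = 0.7608 V.

V ≈ 0.761 V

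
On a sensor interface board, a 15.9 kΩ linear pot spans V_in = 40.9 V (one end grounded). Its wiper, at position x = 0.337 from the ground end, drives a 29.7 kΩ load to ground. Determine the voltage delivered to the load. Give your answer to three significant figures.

The pot divides into 10.54 kΩ above the wiper and 5.358 kΩ below.
R_L loads the lower segment: effective lower R = 4.539 kΩ.
Loaded-divider output: V_out = 40.9 × 0.3010 = 12.31 V.

V_out ≈ 12.3 V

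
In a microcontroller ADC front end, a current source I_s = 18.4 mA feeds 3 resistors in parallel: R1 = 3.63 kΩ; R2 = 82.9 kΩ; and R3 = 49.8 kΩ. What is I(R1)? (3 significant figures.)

ΣG = 1/3.63 + 1/82.9 + 1/49.8 = 0.3076.
Current divider: I(R1) = I_s · G_k/ΣG = 18.4 × (0.2755/0.3076) = 18.4 × 0.8955 = 16.48 mA.

I ≈ 16.5 mA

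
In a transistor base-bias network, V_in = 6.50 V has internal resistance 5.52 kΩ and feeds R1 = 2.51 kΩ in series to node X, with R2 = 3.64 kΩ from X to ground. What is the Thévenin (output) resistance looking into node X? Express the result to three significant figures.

R_th ≈ 2.50 kΩ

R1' = 5.52 + 2.51 = 8.030 kΩ (source resistance + R1).
With V_in suppressed (replaced by a short), R_th = R1' ‖ R2 = (8.030 × 3.64)/(8.030 + 3.64) = 2.505 kΩ.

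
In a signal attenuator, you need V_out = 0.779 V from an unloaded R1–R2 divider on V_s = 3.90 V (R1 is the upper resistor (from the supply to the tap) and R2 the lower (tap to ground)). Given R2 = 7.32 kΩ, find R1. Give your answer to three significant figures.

R1 ≈ 29.3 kΩ

V_out/V_s = R2/(R1+R2) = 0.1997.
So R1 = R2 · (V_s/V_out − 1) = 7.32 × (3.90/0.779 − 1) = 7.32 × 4.006 = 29.33 kΩ.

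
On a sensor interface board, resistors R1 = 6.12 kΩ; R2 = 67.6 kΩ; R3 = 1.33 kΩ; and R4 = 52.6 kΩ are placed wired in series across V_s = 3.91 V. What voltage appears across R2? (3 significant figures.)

Series total: ΣR = 6.12 + 67.6 + 1.33 + 52.6 = 127.6 kΩ.
V = V_s · R/ΣR = 3.91 × 0.5296 = 2.071 V.

V ≈ 2.07 V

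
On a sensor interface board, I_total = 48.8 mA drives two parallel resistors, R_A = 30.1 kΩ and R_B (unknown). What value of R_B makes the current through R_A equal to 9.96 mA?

The fraction through R_A equals R_B/(R_A+R_B).
9.96/48.8 = R_B/(R_A + R_B) → R_B = R_A · (0.2041)/(1 − 0.2041) = 30.1 × 0.2564 = 7.719 kΩ.

R_B ≈ 7.72 kΩ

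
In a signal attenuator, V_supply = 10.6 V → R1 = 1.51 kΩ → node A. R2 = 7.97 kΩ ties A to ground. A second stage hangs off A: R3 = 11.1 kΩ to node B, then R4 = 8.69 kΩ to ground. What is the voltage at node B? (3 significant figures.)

The second stage (R3 + R4 = 19.79 kΩ) loads node A in parallel with R2.
R2 ‖ (R3+R4) = 5.682 kΩ.
First divider: V_A = V_supply · 5.682/(1.51 + 5.682) = 8.374 V.
Then the unloaded second divider: V_B = V_A × R4/(R3+R4) = 8.374 × 0.4391 = 3.677 V.

V_B ≈ 3.68 V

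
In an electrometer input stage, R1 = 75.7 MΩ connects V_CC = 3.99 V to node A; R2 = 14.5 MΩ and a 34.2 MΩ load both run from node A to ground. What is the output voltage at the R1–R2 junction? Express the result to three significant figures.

R2 ‖ R_L = (14.5 × 34.2)/(14.5 + 34.2) = 10.18 MΩ.
Voltage divider with the loaded lower leg: V_out = 3.99 × 10.18/(75.7 + 10.18) = 3.99 × 0.1186 = 0.4731 V.
(Unloaded it would be 0.641 V; the load pulls it down.)

V_out ≈ 0.473 V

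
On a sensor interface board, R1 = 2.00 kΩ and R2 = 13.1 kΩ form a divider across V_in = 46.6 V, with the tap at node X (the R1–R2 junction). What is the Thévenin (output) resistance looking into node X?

R_th ≈ 1.74 kΩ

Zeroing V_in shorts the top of R1 to ground, so R_th = R1 ‖ R2 = 1.735 kΩ.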